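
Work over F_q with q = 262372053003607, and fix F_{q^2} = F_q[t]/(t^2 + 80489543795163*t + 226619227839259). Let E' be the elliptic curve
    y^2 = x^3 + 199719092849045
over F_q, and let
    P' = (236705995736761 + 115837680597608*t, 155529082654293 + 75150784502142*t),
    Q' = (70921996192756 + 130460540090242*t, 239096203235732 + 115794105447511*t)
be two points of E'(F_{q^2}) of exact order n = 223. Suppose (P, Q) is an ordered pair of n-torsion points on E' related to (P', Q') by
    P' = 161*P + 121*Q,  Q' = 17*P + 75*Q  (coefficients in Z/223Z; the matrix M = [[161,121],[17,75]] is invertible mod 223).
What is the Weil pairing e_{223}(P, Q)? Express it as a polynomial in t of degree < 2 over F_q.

The 223-Weil pairing on E[223] over F_{262372053003607} is alternating-bilinear: e_{223}(P',Q') = e_{223}(P,Q)^det(M).
So e_{223}(P,Q) = e_{223}(P',Q')^{118}, since 206*118 = 1 mod 223.
Build f_{223,P'} and f_{223,Q'} via the 8-bit ladder of 223=11011111_2; evaluate at shifted divisors; quotient in F_{262372053003607^2}.
So e_{223}(P',Q') = 21093345850213 + 136627863841769*t.
Hence e(P,Q) = 196107361495650 + 136284398587403*t in F_{262372053003607^2}^*.

196107361495650 + 136284398587403*t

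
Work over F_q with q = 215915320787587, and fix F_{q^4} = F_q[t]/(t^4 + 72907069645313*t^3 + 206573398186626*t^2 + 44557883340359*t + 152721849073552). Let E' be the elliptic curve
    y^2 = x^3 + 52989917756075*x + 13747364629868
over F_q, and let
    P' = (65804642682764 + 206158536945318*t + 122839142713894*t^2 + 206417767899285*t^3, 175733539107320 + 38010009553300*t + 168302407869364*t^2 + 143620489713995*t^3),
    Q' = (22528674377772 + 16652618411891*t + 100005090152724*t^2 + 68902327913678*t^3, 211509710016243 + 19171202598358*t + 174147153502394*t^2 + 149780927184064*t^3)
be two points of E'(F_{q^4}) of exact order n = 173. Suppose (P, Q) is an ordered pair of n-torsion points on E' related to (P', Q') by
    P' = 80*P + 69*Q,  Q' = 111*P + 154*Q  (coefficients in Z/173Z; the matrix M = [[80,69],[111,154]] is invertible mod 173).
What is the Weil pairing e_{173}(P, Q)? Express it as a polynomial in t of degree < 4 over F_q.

Alternating bilinearity on E[173] (values in mu_{173} in F_{215915320787587^4}) gives e(P',Q') = e(P,Q)^det(M).
det M = 80*154 - 69*111 = 4661 = 163 (mod 173); 163^{-1} = 121 (mod 173).
Miller loop for e_{173} over F_{215915320787587^4}: bits of 173 = 10101101; 7 double steps + 4 add steps, l/v at each.
Result: e(P',Q') = 30061556231733 + 106906175027698*t + 125238302883115*t^2 + 80266691329193*t^3.
Finally e_{173}(P,Q) = 33899073743330 + 169180185028542*t + 119978291944899*t^2 + 101386699560206*t^3.

33899073743330 + 169180185028542*t + 119978291944899*t^2 + 101386699560206*t^3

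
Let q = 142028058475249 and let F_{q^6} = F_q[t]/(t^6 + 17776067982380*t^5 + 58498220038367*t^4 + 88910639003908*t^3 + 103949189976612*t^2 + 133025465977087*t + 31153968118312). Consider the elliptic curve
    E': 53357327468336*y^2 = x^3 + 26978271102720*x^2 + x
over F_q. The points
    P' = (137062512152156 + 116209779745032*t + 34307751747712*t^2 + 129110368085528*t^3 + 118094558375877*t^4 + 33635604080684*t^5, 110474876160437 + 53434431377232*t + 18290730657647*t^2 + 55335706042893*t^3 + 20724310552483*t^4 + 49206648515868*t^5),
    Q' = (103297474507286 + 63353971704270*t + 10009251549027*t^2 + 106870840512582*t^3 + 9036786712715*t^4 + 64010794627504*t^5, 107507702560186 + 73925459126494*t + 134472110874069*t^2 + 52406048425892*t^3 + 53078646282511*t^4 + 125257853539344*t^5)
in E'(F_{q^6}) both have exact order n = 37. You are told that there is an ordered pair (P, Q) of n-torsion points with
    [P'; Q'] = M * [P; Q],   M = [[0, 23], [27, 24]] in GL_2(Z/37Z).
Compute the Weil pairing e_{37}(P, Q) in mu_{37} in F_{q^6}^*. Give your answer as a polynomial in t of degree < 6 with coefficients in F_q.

121595156693681 + 53067563220333*t + 6400444590187*t^2 + 80553328636353*t^3 + 108969132514727*t^4 + 72305921928587*t^5

e_{37}(aP+bQ,cP+dQ) = e_{37}(P,Q)^(ad-bc); with (a,b,c,d)=(0,23,27,24) this gives the det-37 law.
0*24 - 23*27 = -621; reduced mod 37: det = 8, inverse 14.
Set x_W=24306673054355*u+129623246811473, y_W=24306673054355*v; then E': y_W^2=x_W^3+20838991703250*x_W+48743262967610.
Run Miller on y^2=x^3+20838991703250*x+48743262967610 over F_{142028058475249}: ladder 100101 (6 bits); e = f_P(D_Q)/f_Q(D_P).
Miller gives e_{37}(P',Q') = 84673471408307 + 110670844263463*t + 83771696448021*t^2 + 130392342908320*t^3 + 58738290072810*t^4 + 76371604992978*t^5 in F_{142028058475249^6}.
(84673471408307 + 110670844263463*t + 83771696448021*t^2 + 130392342908320*t^3 + 58738290072810*t^4 + 76371604992978*t^5)^{14} mod (142028058475249,f) = 121595156693681 + 53067563220333*t + 6400444590187*t^2 + 80553328636353*t^3 + 108969132514727*t^4 + 72305921928587*t^5.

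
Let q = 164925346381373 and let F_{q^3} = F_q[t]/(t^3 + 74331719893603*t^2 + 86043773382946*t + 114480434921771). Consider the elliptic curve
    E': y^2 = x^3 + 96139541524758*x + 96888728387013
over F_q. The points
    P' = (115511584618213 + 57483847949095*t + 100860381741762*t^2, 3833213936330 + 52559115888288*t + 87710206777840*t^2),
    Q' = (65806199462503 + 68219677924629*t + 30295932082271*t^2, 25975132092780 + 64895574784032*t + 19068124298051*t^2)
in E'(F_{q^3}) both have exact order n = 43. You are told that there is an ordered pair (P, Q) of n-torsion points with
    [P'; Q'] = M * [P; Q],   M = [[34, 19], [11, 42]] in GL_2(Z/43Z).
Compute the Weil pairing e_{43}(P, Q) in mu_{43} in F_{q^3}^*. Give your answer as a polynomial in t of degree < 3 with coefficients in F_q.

e_{43} is bilinear + alternating on E[43], so e_{43}(34*P + 19*Q, 11*P + 42*Q) = e_{43}(P,Q)^(34*42-19*11).
det M = 34*42 - 19*11 = 1219 = 15 (mod 43); 15^{-1} = 23 (mod 43).
n = 43 = (101011)_2 (6 bits, wt 4); accumulate f_{43,P'}(Q'+S)/f_{43,P'}(S) along the 5-step ladder.
The quotient is 56305792659283 + 79285531531089*t + 113294371215323*t^2.
Finally e_{43}(P,Q) = 137687686249870 + 156777092830910*t + 12100592977129*t^2.

137687686249870 + 156777092830910*t + 12100592977129*t^2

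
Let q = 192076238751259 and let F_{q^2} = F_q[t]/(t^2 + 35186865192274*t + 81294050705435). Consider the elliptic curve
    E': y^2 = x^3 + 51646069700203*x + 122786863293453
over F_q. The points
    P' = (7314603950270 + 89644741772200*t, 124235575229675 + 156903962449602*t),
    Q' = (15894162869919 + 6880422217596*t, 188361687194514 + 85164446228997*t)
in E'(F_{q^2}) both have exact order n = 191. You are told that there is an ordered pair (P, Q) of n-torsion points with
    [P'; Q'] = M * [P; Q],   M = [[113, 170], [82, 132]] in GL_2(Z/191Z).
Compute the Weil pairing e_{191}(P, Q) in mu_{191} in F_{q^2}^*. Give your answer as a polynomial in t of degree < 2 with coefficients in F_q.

The 191-Weil pairing on E[191] over F_{192076238751259} is alternating-bilinear: e_{191}(P',Q') = e_{191}(P,Q)^det(M).
So e_{191}(P,Q) = e_{191}(P',Q')^{91}, since 21*91 = 1 mod 191.
n = 191 = (10111111)_2 (8 bits, wt 7); accumulate f_{191,P'}(Q'+S)/f_{191,P'}(S) along the 7-step ladder.
e_{191}(P',Q') = 10739256273223 + 162536340706824*t.
Finally e_{191}(P,Q) = 124158957386332 + 82504924890096*t.

124158957386332 + 82504924890096*t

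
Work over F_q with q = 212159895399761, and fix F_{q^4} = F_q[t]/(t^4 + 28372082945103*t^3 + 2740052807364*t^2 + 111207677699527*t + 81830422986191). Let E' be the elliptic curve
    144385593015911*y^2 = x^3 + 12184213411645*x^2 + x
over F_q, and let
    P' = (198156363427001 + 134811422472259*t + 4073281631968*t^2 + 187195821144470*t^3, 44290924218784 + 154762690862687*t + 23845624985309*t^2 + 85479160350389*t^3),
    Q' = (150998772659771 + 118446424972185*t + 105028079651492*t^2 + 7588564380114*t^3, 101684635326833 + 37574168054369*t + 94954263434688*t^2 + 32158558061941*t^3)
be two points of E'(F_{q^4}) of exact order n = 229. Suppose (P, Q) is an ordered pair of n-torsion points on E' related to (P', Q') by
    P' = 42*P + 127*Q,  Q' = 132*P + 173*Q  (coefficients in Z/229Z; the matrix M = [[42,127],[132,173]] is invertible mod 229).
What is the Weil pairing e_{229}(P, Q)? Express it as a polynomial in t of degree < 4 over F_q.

206009926113857 + 89510290526889*t + 199253013389046*t^2 + 11824749530559*t^3

Under M = [[42,127],[132,173]] in GL_2(Z/229), e_{229}(P',Q') = e_{229}(P,Q)^(42*173-127*132 mod 229).
Hence e(P,Q) = e(P',Q')^{21} where 21 = 120^{-1} mod 229.
Montgomery->Weierstrass: x_W = 67891057492921*x+120077894071258, y_W=67891057492921*y on F_{212159895399761}; lands on y^2=x^3+104979795529018*x+124179672165498.
n = 229 = (11100101)_2 (8 bits, wt 5); accumulate f_{229,P'}(Q'+S)/f_{229,P'}(S) along the 7-step ladder.
The quotient is 153081449162901 + 7740504395979*t + 87905893985267*t^2 + 34497052406576*t^3.
(153081449162901 + 7740504395979*t + 87905893985267*t^2 + 34497052406576*t^3)^{21} mod (212159895399761,f) = 206009926113857 + 89510290526889*t + 199253013389046*t^2 + 11824749530559*t^3.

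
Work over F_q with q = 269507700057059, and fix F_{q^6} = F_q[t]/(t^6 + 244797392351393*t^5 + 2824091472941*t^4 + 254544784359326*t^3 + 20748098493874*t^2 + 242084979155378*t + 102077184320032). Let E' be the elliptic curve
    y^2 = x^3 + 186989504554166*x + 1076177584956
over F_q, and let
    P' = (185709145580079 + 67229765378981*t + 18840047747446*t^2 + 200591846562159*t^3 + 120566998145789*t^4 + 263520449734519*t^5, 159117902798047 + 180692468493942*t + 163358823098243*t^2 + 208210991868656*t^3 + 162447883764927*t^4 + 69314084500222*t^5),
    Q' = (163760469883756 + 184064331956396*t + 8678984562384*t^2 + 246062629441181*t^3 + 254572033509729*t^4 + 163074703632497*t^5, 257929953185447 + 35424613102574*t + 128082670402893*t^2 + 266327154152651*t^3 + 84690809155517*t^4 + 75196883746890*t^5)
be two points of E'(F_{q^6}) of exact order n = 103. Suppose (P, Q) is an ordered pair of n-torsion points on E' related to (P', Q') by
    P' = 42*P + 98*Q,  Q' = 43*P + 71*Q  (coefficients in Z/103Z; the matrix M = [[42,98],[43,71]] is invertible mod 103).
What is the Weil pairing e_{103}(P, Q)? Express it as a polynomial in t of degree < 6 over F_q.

The 103-Weil pairing on E[103] over F_{269507700057059} is alternating-bilinear: e_{103}(P',Q') = e_{103}(P,Q)^det(M).
42*71 - 98*43 = -1232; reduced mod 103: det = 4, inverse 26.
7-bit Miller (1100111) on E'/F_{269507700057059} with a'=186989504554166, b'=1076177584956: accumulate tangent/chord ratios at Q'+S and P'+S'.
The quotient is 129886780551289 + 51313579784969*t + 204854050160479*t^2 + 89609093348303*t^3 + 11923017495646*t^4 + 137481957511938*t^5.
Thus e_{103}(P,Q) = 226772739454018 + 234670801251659*t + 21219574107542*t^2 + 21080715353177*t^3 + 85565856525360*t^4 + 207787325535240*t^5.

226772739454018 + 234670801251659*t + 21219574107542*t^2 + 21080715353177*t^3 + 85565856525360*t^4 + 207787325535240*t^5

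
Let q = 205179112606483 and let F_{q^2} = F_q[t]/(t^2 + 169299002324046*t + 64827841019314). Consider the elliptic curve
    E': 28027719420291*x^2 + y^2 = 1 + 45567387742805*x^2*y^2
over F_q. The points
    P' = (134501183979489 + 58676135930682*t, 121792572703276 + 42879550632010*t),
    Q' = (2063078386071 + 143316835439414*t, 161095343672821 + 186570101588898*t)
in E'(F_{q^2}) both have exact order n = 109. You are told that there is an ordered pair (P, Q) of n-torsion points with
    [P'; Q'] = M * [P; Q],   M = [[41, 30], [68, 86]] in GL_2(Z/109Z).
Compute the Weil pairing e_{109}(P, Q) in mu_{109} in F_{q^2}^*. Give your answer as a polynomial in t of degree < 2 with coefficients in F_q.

52290830134972 + 178430364069959*t

e_{109}(aP+bQ,cP+dQ) = e_{109}(P,Q)^(ad-bc); with (a,b,c,d)=(41,30,68,86) this gives the det-109 law.
det M = 41*86 - 30*68 = 1486 = 69 (mod 109); 69^{-1} = 79 (mod 109).
Edwards->Montgomery: u=(1+y)/(1-y), v=u/x -> 75904792818015v^2=u^3+140403955658132u^2+u; then x_W=98204639222613u+149051926264838: y^2=x^3+139397751492301*x+79937225112965.
Miller loop for e_{109} over F_{205179112606483^2}: bits of 109 = 1101101; 6 double steps + 4 add steps, l/v at each.
The quotient is 130716771424195 + 23379753851959*t.
Thus e_{109}(P,Q) = 52290830134972 + 178430364069959*t.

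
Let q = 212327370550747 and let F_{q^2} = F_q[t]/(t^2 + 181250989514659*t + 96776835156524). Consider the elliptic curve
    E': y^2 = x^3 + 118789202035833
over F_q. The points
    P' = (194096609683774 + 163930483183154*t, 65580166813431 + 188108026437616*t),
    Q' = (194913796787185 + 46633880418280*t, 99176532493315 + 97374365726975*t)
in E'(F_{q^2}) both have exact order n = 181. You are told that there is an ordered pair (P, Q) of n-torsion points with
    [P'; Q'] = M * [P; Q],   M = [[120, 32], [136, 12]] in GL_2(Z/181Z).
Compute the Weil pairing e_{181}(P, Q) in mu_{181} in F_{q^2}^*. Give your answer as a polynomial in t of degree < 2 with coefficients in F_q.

Since e_{181}(P,P)=e_{181}(Q,Q)=1 and e_{181}(Q,P)=e_{181}(P,Q)^{-1}, expanding e_{181}(120*P + 32*Q,136*P + 12*Q) leaves e(P,Q)^det(M).
det(M) mod 181 = 165; its inverse in (Z/181)^* is 147 (check: 165*147 mod 181 = 1).
n = 181 = (10110101)_2 (8 bits, wt 5); accumulate f_{181,P'}(Q'+S)/f_{181,P'}(S) along the 7-step ladder.
The quotient is 46339522108652 + 179080243239525*t.
(46339522108652 + 179080243239525*t)^{147} mod (212327370550747,f) = 59462317795545 + 175981449619873*t.

59462317795545 + 175981449619873*t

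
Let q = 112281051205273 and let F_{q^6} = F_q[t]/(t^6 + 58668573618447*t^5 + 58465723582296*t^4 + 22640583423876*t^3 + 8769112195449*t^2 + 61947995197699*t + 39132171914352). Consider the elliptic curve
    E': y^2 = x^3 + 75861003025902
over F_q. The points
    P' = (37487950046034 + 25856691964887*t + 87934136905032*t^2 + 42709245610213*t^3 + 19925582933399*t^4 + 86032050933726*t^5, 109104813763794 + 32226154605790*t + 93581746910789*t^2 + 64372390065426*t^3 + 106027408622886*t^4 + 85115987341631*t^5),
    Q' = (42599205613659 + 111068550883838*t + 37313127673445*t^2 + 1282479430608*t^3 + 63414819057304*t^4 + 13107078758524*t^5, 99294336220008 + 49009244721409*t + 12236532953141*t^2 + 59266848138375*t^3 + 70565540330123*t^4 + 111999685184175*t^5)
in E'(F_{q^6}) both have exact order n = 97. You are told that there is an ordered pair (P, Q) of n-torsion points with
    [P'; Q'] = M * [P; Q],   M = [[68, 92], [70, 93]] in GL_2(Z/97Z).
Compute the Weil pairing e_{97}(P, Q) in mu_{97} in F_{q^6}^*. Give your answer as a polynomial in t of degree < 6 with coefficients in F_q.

45953995752702 + 38667748564751*t + 78190426761959*t^2 + 57929934317323*t^3 + 3366924491079*t^4 + 50333527622526*t^5

e_{97}(aP+bQ,cP+dQ) = e_{97}(P,Q)^(ad-bc); with (a,b,c,d)=(68,92,70,93) this gives the det-97 law.
det M = 68*93 - 92*70 = -116 = 78 (mod 97); 78^{-1} = 51 (mod 97).
Double-and-add over 1100001: 7-1 doublings, 3-1 additions; each step l_{T,T}/v_{2T} or l_{T,P'}/v at Q'+S for random S.
f_P(D_Q)/f_Q(D_P) = 49450718884180 + 48604217379886*t + 22182497456399*t^2 + 74386915950388*t^3 + 88603606315598*t^4 + 32964230198266*t^5.
Thus e_{97}(P,Q) = 45953995752702 + 38667748564751*t + 78190426761959*t^2 + 57929934317323*t^3 + 3366924491079*t^4 + 50333527622526*t^5.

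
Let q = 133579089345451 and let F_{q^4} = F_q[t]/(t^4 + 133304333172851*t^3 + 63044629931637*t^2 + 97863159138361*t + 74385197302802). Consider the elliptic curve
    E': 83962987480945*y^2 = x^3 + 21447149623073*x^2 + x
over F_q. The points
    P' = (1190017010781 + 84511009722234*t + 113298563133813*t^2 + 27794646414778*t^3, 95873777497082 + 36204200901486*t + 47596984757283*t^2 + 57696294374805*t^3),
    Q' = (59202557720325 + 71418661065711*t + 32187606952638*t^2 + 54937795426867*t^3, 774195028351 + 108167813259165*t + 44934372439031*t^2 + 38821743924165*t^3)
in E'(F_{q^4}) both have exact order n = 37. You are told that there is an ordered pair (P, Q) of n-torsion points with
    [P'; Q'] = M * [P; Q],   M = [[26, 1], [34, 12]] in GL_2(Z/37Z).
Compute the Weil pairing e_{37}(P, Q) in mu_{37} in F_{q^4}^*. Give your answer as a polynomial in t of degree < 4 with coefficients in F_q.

52931953050201 + 46210031839288*t + 68239492398153*t^2 + 130781444194392*t^3

The 37-Weil pairing on E[37] over F_{133579089345451} is alternating-bilinear: e_{37}(P',Q') = e_{37}(P,Q)^det(M).
So e_{37}(P,Q) = e_{37}(P',Q')^{2}, since 19*2 = 1 mod 37.
(x,y)|->(27049937579805x+115234111076918,27049937579805y) sends E' to y^2=x^3+103125548477197*x+40163702997764.
n = 37 = (100101)_2 (6 bits, wt 3); accumulate f_{37,P'}(Q'+S)/f_{37,P'}(S) along the 5-step ladder.
The quotient is 37871508556814 + 11837265860915*t + 30364374824320*t^2 + 84370220007170*t^3.
Thus e_{37}(P,Q) = 52931953050201 + 46210031839288*t + 68239492398153*t^2 + 130781444194392*t^3.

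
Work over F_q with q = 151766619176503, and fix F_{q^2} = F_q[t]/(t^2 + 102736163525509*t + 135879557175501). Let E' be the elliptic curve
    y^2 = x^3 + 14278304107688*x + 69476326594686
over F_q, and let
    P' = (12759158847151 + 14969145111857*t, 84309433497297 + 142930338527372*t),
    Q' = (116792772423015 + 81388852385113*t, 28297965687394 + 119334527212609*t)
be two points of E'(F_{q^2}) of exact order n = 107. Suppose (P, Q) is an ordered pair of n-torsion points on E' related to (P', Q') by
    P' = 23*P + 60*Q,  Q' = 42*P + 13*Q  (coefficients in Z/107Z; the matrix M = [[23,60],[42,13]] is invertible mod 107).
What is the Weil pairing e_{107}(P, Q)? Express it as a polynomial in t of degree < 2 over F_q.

The 107-Weil pairing on E[107] over F_{151766619176503} is alternating-bilinear: e_{107}(P',Q') = e_{107}(P,Q)^det(M).
Hence e(P,Q) = e(P',Q')^{70} where 70 = 26^{-1} mod 107.
n = 107 = (1101011)_2 (7 bits, wt 5); accumulate f_{107,P'}(Q'+S)/f_{107,P'}(S) along the 6-step ladder.
f_P(D_Q)/f_Q(D_P) = 31700218691250 + 68305509917298*t.
Hence e(P,Q) = 133820328773809 + 63653243290518*t in F_{151766619176503^2}^*.

133820328773809 + 63653243290518*t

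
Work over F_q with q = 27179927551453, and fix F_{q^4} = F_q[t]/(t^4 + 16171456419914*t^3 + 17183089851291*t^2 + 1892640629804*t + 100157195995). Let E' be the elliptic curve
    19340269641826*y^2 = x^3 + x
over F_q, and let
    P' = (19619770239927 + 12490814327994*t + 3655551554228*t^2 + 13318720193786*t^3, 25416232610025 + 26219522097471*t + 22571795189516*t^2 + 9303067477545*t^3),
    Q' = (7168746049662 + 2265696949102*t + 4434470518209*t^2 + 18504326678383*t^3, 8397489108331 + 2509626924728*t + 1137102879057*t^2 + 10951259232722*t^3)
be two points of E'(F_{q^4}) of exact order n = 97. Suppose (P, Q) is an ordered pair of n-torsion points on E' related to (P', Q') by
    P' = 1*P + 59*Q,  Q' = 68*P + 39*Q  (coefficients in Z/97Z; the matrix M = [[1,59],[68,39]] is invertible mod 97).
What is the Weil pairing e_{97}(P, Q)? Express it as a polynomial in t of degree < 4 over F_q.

6557426265503 + 3844658524923*t + 1160436644814*t^2 + 1538943996254*t^3

Under M = [[1,59],[68,39]] in GL_2(Z/97), e_{97}(P',Q') = e_{97}(P,Q)^(1*39-59*68 mod 97).
Inverting 4 mod 97: 73. Thus e_{97}(P,Q) = e(P',Q')^{73}.
Undo Montgomery via alpha=0, beta=9950165746478: (a',b')=(7442933339287,0) over F_{27179927551453}.
7-bit Miller (1100001) on E'/F_{27179927551453} with a'=7442933339287, b'=0: accumulate tangent/chord ratios at Q'+S and P'+S'.
Miller gives e_{97}(P',Q') = 3949508552562 + 16280446365715*t + 18856120953262*t^2 + 6697990996933*t^3 in F_{27179927551453^4}.
e_{97}(P,Q) = (3949508552562 + 16280446365715*t + 18856120953262*t^2 + 6697990996933*t^3)^{73} = 6557426265503 + 3844658524923*t + 1160436644814*t^2 + 1538943996254*t^3.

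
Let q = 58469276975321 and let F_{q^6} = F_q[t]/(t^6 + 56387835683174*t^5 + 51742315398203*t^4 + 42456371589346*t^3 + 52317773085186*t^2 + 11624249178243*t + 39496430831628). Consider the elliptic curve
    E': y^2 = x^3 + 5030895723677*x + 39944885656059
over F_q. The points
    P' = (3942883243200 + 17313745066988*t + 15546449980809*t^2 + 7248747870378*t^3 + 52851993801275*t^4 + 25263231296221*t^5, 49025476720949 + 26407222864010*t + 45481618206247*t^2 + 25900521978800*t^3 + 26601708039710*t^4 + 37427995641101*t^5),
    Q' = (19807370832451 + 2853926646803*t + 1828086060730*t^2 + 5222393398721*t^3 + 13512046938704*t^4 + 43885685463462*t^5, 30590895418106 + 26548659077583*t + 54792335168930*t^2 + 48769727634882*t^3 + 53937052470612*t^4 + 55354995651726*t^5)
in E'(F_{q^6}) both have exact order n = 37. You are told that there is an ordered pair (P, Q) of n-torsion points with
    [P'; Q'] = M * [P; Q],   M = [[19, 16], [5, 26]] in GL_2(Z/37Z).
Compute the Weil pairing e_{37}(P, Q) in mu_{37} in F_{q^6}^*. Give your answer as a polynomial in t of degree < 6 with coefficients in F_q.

Under M = [[19,16],[5,26]] in GL_2(Z/37), e_{37}(P',Q') = e_{37}(P,Q)^(19*26-16*5 mod 37).
So e_{37}(P,Q) = e_{37}(P',Q')^{16}, since 7*16 = 1 mod 37.
Run Miller on y^2=x^3+5030895723677*x+39944885656059 over F_{58469276975321}: ladder 100101 (6 bits); e = f_P(D_Q)/f_Q(D_P).
Miller gives e_{37}(P',Q') = 38118993809816 + 32835905487083*t + 42874969275870*t^2 + 22286973453791*t^3 + 31571367254104*t^4 + 21526539918661*t^5 in F_{58469276975321^6}.
Hence e(P,Q) = 8097011470285 + 49052447321633*t + 24539362231818*t^2 + 17693545212432*t^3 + 36444094358184*t^4 + 27511657977246*t^5 in F_{58469276975321^6}^*.

8097011470285 + 49052447321633*t + 24539362231818*t^2 + 17693545212432*t^3 + 36444094358184*t^4 + 27511657977246*t^5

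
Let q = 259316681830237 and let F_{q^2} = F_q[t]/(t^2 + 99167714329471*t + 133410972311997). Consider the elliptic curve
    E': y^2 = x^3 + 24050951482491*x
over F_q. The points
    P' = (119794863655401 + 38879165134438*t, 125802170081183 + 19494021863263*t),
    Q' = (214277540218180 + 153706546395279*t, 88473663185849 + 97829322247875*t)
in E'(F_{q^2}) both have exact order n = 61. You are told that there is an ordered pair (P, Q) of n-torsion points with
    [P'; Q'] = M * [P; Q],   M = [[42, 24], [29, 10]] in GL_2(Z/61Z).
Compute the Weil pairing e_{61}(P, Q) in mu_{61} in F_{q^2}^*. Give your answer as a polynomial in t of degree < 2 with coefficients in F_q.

e_{61}(aP+bQ,cP+dQ) = e_{61}(P,Q)^(ad-bc); with (a,b,c,d)=(42,24,29,10) this gives the det-61 law.
So e_{61}(P,Q) = e_{61}(P',Q')^{40}, since 29*40 = 1 mod 61.
6-bit Miller (111101) on E'/F_{259316681830237} with a'=24050951482491, b'=0: accumulate tangent/chord ratios at Q'+S and P'+S'.
e_{61}(P',Q') = 140158830896416 + 160922948458618*t.
(140158830896416 + 160922948458618*t)^{40} mod (259316681830237,f) = 87862161572942 + 84831115334040*t.

87862161572942 + 84831115334040*t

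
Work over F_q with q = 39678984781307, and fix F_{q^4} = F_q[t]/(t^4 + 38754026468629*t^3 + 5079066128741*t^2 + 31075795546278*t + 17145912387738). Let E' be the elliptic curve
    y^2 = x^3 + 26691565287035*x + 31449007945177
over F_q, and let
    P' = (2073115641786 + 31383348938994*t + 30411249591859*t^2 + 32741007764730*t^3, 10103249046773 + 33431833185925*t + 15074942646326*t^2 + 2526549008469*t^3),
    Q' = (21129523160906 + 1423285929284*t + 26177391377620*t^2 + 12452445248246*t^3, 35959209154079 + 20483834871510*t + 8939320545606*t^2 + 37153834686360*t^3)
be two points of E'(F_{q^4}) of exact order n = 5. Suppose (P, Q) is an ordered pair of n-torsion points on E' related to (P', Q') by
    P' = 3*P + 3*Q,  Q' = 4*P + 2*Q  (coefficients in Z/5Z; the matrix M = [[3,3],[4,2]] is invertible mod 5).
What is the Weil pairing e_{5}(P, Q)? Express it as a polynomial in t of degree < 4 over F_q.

Since e_{5}(P,P)=e_{5}(Q,Q)=1 and e_{5}(Q,P)=e_{5}(P,Q)^{-1}, expanding e_{5}(3*P + 3*Q,4*P + 2*Q) leaves e(P,Q)^det(M).
det M = 3*2 - 3*4 = -6 = 4 (mod 5); 4^{-1} = 4 (mod 5).
Double-and-add over 101: 3-1 doublings, 2-1 additions; each step l_{T,T}/v_{2T} or l_{T,P'}/v at Q'+S for random S.
The quotient is 38281872059391 + 16115486852942*t + 6251320766118*t^2 + 29090658876841*t^3.
Raise to 4: e(P,Q) = 14362024787193 + 32789775928371*t + 33357309014677*t^2 + 28294061532040*t^3 in mu_{5}.

14362024787193 + 32789775928371*t + 33357309014677*t^2 + 28294061532040*t^3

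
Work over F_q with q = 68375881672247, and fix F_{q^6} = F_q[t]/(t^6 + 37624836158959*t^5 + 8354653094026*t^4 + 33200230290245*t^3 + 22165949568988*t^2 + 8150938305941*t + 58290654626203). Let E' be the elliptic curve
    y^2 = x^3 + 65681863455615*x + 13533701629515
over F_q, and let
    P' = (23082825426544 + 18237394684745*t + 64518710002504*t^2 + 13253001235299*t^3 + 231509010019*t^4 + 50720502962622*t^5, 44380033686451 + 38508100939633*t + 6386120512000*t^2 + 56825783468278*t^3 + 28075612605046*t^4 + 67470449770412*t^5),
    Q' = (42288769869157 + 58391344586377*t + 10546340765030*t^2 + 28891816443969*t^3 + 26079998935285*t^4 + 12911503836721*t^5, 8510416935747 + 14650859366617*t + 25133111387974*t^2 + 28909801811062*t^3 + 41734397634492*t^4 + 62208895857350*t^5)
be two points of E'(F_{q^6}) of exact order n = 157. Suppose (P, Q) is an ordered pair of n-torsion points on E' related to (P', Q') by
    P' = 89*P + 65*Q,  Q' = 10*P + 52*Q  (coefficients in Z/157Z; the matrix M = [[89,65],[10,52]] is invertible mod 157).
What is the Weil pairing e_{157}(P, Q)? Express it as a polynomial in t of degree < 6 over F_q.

52489330455586 + 30094005182384*t + 17620674391394*t^2 + 18090942064600*t^3 + 11094998282316*t^4 + 56063311117512*t^5

Since e_{157}(P,P)=e_{157}(Q,Q)=1 and e_{157}(Q,P)=e_{157}(P,Q)^{-1}, expanding e_{157}(89*P + 65*Q,10*P + 52*Q) leaves e(P,Q)^det(M).
det M = 89*52 - 65*10 = 3978 = 53 (mod 157); 53^{-1} = 80 (mod 157).
Miller loop for e_{157} over F_{68375881672247^6}: bits of 157 = 10011101; 7 double steps + 4 add steps, l/v at each.
e_{157}(P',Q') = 32664437557736 + 50429842317651*t + 25356851063334*t^2 + 47348335241435*t^3 + 25066379185816*t^4 + 59745254238904*t^5.
Thus e_{157}(P,Q) = 52489330455586 + 30094005182384*t + 17620674391394*t^2 + 18090942064600*t^3 + 11094998282316*t^4 + 56063311117512*t^5.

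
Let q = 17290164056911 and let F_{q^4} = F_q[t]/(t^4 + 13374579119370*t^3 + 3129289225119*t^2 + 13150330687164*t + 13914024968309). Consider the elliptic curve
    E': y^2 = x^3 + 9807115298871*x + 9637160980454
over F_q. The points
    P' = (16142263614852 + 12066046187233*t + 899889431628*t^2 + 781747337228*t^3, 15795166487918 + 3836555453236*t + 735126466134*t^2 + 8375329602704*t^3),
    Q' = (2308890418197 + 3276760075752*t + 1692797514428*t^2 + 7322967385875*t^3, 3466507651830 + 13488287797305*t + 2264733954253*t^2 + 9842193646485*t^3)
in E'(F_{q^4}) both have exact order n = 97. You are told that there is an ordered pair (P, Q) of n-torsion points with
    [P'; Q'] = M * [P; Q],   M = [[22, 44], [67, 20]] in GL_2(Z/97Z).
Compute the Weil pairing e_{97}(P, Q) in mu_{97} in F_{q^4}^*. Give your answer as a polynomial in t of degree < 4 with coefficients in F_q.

12264591094625 + 1949512092975*t + 11516472321597*t^2 + 15692717969968*t^3

e_{97} is bilinear + alternating on E[97], so e_{97}(22*P + 44*Q, 67*P + 20*Q) = e_{97}(P,Q)^(22*20-44*67).
det M = 22*20 - 44*67 = -2508 = 14 (mod 97); 14^{-1} = 7 (mod 97).
7-bit Miller (1100001) on E'/F_{17290164056911} with a'=9807115298871, b'=9637160980454: accumulate tangent/chord ratios at Q'+S and P'+S'.
The quotient is 7537966345071 + 6189993241521*t + 9893754424373*t^2 + 2494956061423*t^3.
Hence e(P,Q) = 12264591094625 + 1949512092975*t + 11516472321597*t^2 + 15692717969968*t^3 in F_{17290164056911^4}^*.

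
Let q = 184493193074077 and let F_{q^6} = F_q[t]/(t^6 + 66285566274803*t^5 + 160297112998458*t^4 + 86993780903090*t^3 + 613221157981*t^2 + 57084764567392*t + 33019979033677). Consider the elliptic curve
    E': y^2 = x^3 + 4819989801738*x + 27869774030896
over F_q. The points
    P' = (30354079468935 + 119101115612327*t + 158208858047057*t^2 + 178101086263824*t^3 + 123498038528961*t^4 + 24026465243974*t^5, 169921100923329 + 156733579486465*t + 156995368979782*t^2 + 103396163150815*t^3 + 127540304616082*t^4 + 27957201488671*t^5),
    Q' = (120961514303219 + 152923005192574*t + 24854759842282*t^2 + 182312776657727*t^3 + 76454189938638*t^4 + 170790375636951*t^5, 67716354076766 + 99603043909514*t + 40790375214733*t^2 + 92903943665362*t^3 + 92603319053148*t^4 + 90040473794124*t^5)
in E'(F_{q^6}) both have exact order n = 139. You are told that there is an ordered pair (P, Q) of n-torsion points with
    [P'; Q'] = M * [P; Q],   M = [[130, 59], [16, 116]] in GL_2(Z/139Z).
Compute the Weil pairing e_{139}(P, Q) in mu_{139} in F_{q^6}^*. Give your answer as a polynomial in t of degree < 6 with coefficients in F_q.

113416891701894 + 181530585087012*t + 145156440709506*t^2 + 119754205177538*t^3 + 39629132820992*t^4 + 7745299668273*t^5

e_{139} is bilinear + alternating on E[139], so e_{139}(130*P + 59*Q, 16*P + 116*Q) = e_{139}(P,Q)^(130*116-59*16).
So e_{139}(P,Q) = e_{139}(P',Q')^{43}, since 97*43 = 1 mod 139.
Miller loop for e_{139} over F_{184493193074077^6}: bits of 139 = 10001011; 7 double steps + 3 add steps, l/v at each.
e_{139}(P',Q') = 166981173445861 + 67842573557503*t + 63340559890958*t^2 + 164169680971235*t^3 + 52109887151330*t^4 + 149909691270916*t^5.
(166981173445861 + 67842573557503*t + 63340559890958*t^2 + 164169680971235*t^3 + 52109887151330*t^4 + 149909691270916*t^5)^{43} mod (184493193074077,f) = 113416891701894 + 181530585087012*t + 145156440709506*t^2 + 119754205177538*t^3 + 39629132820992*t^4 + 7745299668273*t^5.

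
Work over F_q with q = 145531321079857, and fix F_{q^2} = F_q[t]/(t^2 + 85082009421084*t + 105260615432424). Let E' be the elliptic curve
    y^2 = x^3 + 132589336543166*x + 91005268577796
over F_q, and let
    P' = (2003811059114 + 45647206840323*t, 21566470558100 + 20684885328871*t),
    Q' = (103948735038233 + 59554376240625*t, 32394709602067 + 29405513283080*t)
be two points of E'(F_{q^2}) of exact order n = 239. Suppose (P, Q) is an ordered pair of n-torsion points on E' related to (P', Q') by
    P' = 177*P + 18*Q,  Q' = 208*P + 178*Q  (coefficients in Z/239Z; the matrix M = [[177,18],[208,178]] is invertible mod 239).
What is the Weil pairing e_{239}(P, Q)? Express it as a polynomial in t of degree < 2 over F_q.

102298397233288 + 105457888789150*t

Under M = [[177,18],[208,178]] in GL_2(Z/239), e_{239}(P',Q') = e_{239}(P,Q)^(177*178-18*208 mod 239).
So e_{239}(P,Q) = e_{239}(P',Q')^{195}, since 38*195 = 1 mod 239.
Miller loop for e_{239} over F_{145531321079857^2}: bits of 239 = 11101111; 7 double steps + 6 add steps, l/v at each.
e_{239}(P',Q') = 63098718235499 + 82019700587453*t.
Finally e_{239}(P,Q) = 102298397233288 + 105457888789150*t.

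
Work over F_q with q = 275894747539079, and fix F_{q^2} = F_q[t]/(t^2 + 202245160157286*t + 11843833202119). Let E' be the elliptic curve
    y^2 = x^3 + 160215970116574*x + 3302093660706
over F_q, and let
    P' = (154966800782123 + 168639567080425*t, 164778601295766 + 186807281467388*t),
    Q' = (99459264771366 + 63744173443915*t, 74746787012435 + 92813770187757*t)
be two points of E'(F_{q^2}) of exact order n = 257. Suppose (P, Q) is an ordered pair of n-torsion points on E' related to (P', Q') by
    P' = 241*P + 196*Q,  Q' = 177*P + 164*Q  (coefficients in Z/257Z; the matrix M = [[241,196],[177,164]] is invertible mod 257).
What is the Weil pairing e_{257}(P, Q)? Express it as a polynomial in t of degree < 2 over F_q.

263749910795021 + 201358418224890*t

Alternating bilinearity on E[257] (values in mu_{257} in F_{275894747539079^2}) gives e(P',Q') = e(P,Q)^det(M).
Inverting 206 mod 257: 131. Thus e_{257}(P,Q) = e(P',Q')^{131}.
n = 257 = (100000001)_2 (9 bits, wt 2); accumulate f_{257,P'}(Q'+S)/f_{257,P'}(S) along the 8-step ladder.
The quotient is 211983446535983 + 20119679223629*t.
(211983446535983 + 20119679223629*t)^{131} mod (275894747539079,f) = 263749910795021 + 201358418224890*t.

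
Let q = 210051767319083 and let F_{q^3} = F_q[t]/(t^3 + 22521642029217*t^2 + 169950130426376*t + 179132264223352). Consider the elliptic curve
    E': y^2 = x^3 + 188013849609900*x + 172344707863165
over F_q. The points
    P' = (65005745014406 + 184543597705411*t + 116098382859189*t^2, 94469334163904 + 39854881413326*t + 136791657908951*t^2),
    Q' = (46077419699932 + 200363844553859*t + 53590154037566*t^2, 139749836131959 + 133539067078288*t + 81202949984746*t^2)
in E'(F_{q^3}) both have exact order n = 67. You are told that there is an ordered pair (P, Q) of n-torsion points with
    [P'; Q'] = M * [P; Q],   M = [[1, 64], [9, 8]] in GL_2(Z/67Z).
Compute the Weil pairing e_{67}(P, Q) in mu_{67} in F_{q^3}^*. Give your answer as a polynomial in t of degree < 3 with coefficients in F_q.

130315633247353 + 107888644625083*t + 4640375762315*t^2

Under M = [[1,64],[9,8]] in GL_2(Z/67), e_{67}(P',Q') = e_{67}(P,Q)^(1*8-64*9 mod 67).
Inverting 35 mod 67: 23. Thus e_{67}(P,Q) = e(P',Q')^{23}.
Run Miller on y^2=x^3+188013849609900*x+172344707863165 over F_{210051767319083}: ladder 1000011 (7 bits); e = f_P(D_Q)/f_Q(D_P).
f_P(D_Q)/f_Q(D_P) = 142511662811877 + 166202744690462*t + 184360870134103*t^2.
e_{67}(P,Q) = (142511662811877 + 166202744690462*t + 184360870134103*t^2)^{23} = 130315633247353 + 107888644625083*t + 4640375762315*t^2.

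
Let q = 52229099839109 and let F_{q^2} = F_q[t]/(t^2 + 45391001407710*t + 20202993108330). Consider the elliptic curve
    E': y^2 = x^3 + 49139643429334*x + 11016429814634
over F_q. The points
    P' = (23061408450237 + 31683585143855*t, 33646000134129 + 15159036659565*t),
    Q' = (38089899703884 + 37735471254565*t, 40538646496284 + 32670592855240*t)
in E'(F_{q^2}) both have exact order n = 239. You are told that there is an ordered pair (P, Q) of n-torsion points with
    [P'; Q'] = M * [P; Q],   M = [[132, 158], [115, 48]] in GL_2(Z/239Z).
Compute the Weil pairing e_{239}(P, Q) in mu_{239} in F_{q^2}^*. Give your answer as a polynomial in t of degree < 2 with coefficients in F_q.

4237497654114 + 29520510012120*t

Under M = [[132,158],[115,48]] in GL_2(Z/239), e_{239}(P',Q') = e_{239}(P,Q)^(132*48-158*115 mod 239).
So e_{239}(P,Q) = e_{239}(P',Q')^{68}, since 116*68 = 1 mod 239.
n = 239 = (11101111)_2 (8 bits, wt 7); accumulate f_{239,P'}(Q'+S)/f_{239,P'}(S) along the 7-step ladder.
e_{239}(P',Q') = 2219779832262 + 34914877725063*t.
Raise to 68: e(P,Q) = 4237497654114 + 29520510012120*t in mu_{239}.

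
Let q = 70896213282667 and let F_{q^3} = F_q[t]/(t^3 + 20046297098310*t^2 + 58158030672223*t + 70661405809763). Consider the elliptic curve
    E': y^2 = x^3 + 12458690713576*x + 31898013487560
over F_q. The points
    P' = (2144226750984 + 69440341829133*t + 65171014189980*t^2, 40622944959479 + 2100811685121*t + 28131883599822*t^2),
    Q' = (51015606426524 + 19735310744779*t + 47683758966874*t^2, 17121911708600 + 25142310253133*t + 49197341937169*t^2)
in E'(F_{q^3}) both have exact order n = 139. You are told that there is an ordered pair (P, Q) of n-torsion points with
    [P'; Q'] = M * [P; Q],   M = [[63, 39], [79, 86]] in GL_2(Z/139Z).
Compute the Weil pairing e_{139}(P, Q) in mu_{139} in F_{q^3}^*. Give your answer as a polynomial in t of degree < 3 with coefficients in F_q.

62012579012049 + 42053695993336*t + 52509221977545*t^2

The 139-Weil pairing on E[139] over F_{70896213282667} is alternating-bilinear: e_{139}(P',Q') = e_{139}(P,Q)^det(M).
63*86 - 39*79 = 2337; reduced mod 139: det = 113, inverse 16.
Build f_{139,P'} and f_{139,Q'} via the 8-bit ladder of 139=10001011_2; evaluate at shifted divisors; quotient in F_{70896213282667^3}.
Result: e(P',Q') = 24739705112357 + 60672261010396*t + 16517182602816*t^2.
Thus e_{139}(P,Q) = 62012579012049 + 42053695993336*t + 52509221977545*t^2.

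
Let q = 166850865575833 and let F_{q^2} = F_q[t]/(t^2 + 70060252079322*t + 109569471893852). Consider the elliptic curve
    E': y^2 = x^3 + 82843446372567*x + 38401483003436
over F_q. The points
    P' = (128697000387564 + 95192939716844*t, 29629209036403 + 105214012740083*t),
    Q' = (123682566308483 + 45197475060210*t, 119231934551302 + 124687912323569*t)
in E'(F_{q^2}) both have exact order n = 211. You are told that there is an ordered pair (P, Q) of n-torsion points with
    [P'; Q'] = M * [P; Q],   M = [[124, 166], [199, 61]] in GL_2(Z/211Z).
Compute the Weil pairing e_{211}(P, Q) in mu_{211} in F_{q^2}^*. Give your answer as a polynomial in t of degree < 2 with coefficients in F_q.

96681340238599 + 81218775555690*t

The 211-Weil pairing on E[211] over F_{166850865575833} is alternating-bilinear: e_{211}(P',Q') = e_{211}(P,Q)^det(M).
So e_{211}(P,Q) = e_{211}(P',Q')^{128}, since 61*128 = 1 mod 211.
Run Miller on y^2=x^3+82843446372567*x+38401483003436 over F_{166850865575833}: ladder 11010011 (8 bits); e = f_P(D_Q)/f_Q(D_P).
f_P(D_Q)/f_Q(D_P) = 107201004034671 + 54203723192889*t.
(107201004034671 + 54203723192889*t)^{128} mod (166850865575833,f) = 96681340238599 + 81218775555690*t.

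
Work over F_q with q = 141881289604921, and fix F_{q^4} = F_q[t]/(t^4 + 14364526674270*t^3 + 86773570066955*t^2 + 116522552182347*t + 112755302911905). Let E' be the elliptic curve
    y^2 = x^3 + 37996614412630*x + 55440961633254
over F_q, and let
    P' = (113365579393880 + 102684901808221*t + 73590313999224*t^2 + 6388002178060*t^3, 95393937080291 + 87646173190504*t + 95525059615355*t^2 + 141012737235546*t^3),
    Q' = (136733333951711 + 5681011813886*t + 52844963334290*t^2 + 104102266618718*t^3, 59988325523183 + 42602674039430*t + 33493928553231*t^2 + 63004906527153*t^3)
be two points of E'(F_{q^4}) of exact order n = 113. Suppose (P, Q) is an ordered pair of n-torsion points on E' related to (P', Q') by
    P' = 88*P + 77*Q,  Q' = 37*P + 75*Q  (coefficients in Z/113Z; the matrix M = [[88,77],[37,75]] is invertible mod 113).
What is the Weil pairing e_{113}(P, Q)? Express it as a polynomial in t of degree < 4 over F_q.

e_{113}(aP+bQ,cP+dQ) = e_{113}(P,Q)^(ad-bc); with (a,b,c,d)=(88,77,37,75) this gives the det-113 law.
Inverting 22 mod 113: 36. Thus e_{113}(P,Q) = e(P',Q')^{36}.
7-bit Miller (1110001) on E'/F_{141881289604921} with a'=37996614412630, b'=55440961633254: accumulate tangent/chord ratios at Q'+S and P'+S'.
The quotient is 104198745507600 + 23600081127435*t + 135116216237199*t^2 + 78619224019840*t^3.
(104198745507600 + 23600081127435*t + 135116216237199*t^2 + 78619224019840*t^3)^{36} mod (141881289604921,f) = 118238339267854 + 107808640482958*t + 22179129653163*t^2 + 132779800741784*t^3.

118238339267854 + 107808640482958*t + 22179129653163*t^2 + 132779800741784*t^3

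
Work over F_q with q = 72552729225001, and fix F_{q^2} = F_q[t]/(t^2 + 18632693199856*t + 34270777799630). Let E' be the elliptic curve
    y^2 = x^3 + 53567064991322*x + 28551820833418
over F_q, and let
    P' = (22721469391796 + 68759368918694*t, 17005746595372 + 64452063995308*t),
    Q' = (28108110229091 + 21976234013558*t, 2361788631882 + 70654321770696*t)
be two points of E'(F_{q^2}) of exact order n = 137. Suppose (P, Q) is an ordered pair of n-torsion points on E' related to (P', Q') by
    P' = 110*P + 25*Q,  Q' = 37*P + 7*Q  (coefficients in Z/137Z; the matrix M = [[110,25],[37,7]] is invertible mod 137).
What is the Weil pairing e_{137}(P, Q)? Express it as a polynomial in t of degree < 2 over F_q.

The 137-Weil pairing on E[137] over F_{72552729225001} is alternating-bilinear: e_{137}(P',Q') = e_{137}(P,Q)^det(M).
det(M) mod 137 = 119; its inverse in (Z/137)^* is 38 (check: 119*38 mod 137 = 1).
8-bit Miller (10001001) on E'/F_{72552729225001} with a'=53567064991322, b'=28551820833418: accumulate tangent/chord ratios at Q'+S and P'+S'.
e_{137}(P',Q') = 55725436979193 + 3950698893217*t.
Thus e_{137}(P,Q) = 39769717033634 + 31784416539937*t.

39769717033634 + 31784416539937*t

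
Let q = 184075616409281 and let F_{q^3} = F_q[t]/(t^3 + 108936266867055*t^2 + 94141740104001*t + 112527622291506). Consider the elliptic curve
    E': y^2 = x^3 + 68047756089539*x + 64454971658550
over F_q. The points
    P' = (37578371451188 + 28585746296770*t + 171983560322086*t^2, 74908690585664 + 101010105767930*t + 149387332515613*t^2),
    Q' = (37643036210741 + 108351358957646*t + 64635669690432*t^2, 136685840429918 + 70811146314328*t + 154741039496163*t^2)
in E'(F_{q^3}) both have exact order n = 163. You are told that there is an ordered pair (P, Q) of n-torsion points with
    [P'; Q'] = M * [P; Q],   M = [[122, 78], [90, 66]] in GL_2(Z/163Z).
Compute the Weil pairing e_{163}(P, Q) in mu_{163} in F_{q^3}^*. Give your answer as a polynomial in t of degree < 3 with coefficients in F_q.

Since e_{163}(P,P)=e_{163}(Q,Q)=1 and e_{163}(Q,P)=e_{163}(P,Q)^{-1}, expanding e_{163}(122*P + 78*Q,90*P + 66*Q) leaves e(P,Q)^det(M).
det(M) mod 163 = 54; its inverse in (Z/163)^* is 160 (check: 54*160 mod 163 = 1).
n = 163 = (10100011)_2 (8 bits, wt 4); accumulate f_{163,P'}(Q'+S)/f_{163,P'}(S) along the 7-step ladder.
So e_{163}(P',Q') = 127117692147885 + 58071307396768*t + 17079637920114*t^2.
Hence e(P,Q) = 3776264409016 + 105444169136725*t + 11136067035989*t^2 in F_{184075616409281^3}^*.

3776264409016 + 105444169136725*t + 11136067035989*t^2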